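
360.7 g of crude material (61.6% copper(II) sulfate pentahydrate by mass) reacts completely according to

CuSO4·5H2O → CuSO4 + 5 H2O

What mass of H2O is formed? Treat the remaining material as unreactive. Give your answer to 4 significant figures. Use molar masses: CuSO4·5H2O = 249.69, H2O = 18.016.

80.16 g

Mass of pure CuSO4·5H2O = 360.7 g × 0.616 = 222.19 g.
n(CuSO4·5H2O) = 222.19 g / 249.69 g/mol = 0.88987 mol.
From the equation the CuSO4·5H2O:H2O mole ratio is 1:5, so n(H2O) = 0.88987 × 5/1 = 4.4493 mol.
Mass of H2O = 4.4493 mol × 18.016 g/mol = 80.159 g.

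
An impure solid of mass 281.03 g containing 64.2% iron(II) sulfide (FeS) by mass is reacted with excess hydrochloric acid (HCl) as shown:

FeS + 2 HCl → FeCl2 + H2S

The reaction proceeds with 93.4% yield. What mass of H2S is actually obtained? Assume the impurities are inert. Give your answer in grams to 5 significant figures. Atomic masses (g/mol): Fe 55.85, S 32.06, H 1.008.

65.320 g

Pure FeS available = 281.03 g × 0.642 = 180.421 g.
M(FeS) = 55.85 + 32.06 = 87.91 g/mol.
M(H2S) = 2(1.008) + 32.06 = 34.076 g/mol.
n(FeS) = 180.421 g / 87.91 g/mol = 2.05234 mol.
From the equation the FeS:H2S mole ratio is 1:1, so n(H2S) = 2.05234 × 1/1 = 2.05234 mol.
Mass of H2S = 2.05234 mol × 34.076 g/mol = 69.9356 g.
Actual mass collected = 69.9356 g × 0.934 = 65.3198 g.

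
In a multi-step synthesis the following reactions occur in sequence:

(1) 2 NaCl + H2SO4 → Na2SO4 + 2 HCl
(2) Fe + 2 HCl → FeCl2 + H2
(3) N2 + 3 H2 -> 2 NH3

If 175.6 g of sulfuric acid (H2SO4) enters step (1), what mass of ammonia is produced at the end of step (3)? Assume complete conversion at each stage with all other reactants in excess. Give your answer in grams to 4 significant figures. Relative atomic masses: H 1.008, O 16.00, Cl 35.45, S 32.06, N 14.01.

20.33 g

M(H2SO4) = 2(1.008) + 32.06 + 4(16.00) = 98.076 g/mol.
M(NH3) = 14.01 + 3(1.008) = 17.034 g/mol.
n(H2SO4) = 175.6 / 98.076 = 1.7904 mol.
Reaction (1): H2SO4→HCl ratio 1:2 ⇒ n(HCl) = 3.5809 mol.
Reaction (2): HCl→H2 ratio 2:1 ⇒ n(H2) = 1.7904 mol.
Reaction (3): H2→NH3 ratio 3:2 ⇒ n(NH3) = 1.1936 mol.
Mass of NH3 = 1.1936 × 17.034 = 20.332 g.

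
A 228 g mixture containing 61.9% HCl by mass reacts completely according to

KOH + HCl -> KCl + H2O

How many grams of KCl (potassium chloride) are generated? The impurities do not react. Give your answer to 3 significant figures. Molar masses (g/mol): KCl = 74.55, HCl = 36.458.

289 g

Mass of pure HCl = 228 g × 0.619 = 141.1 g.
n(HCl) = 141.1 g / 36.458 g/mol = 3.871 mol.
From the equation the HCl:KCl mole ratio is 1:1, so n(KCl) = 3.871 × 1/1 = 3.871 mol.
Mass of KCl = 3.871 mol × 74.55 g/mol = 288.6 g.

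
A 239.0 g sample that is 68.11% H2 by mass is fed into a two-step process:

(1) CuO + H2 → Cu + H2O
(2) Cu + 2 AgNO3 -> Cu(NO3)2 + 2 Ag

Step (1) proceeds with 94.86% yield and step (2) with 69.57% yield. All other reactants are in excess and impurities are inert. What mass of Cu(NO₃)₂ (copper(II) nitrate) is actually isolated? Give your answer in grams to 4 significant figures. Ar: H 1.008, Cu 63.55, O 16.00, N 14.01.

9995 g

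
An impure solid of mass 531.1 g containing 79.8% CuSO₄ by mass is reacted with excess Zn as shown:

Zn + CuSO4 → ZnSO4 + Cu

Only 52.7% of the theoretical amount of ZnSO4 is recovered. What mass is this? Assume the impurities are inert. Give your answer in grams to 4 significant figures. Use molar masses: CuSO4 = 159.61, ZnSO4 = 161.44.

225.9 g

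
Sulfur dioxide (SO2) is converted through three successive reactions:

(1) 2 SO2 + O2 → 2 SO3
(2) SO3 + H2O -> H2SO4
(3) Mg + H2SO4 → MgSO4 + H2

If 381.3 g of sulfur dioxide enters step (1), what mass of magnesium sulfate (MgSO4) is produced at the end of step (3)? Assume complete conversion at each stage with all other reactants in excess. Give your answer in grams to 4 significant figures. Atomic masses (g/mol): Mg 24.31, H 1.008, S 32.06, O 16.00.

716.5 g

M(SO2) = 32.06 + 2(16.00) = 64.06 g/mol.
M(MgSO4) = 24.31 + 32.06 + 4(16.00) = 120.37 g/mol.
n(SO2) = 381.3 / 64.06 = 5.9522 mol.
Reaction (1): SO2→SO3 ratio 2:2 ⇒ n(SO3) = 5.9522 mol.
Reaction (2): SO3→H2SO4 ratio 1:1 ⇒ n(H2SO4) = 5.9522 mol.
Reaction (3): H2SO4→MgSO4 ratio 1:1 ⇒ n(MgSO4) = 5.9522 mol.
Mass of MgSO4 = 5.9522 × 120.37 = 716.47 g.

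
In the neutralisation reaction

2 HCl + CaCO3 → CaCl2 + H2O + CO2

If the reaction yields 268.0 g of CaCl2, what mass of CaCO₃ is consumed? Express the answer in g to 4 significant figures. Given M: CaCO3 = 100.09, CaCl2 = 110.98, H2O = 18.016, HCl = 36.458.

n(CaCl2) = 268.00 g / 110.98 g/mol = 2.4148 mol.
From the equation the CaCl2:CaCO3 mole ratio is 1:1, so n(CaCO3) = 2.4148 × 1/1 = 2.4148 mol.
Mass of CaCO3 = 2.4148 mol × 100.09 g/mol = 241.70 g.

241.7 g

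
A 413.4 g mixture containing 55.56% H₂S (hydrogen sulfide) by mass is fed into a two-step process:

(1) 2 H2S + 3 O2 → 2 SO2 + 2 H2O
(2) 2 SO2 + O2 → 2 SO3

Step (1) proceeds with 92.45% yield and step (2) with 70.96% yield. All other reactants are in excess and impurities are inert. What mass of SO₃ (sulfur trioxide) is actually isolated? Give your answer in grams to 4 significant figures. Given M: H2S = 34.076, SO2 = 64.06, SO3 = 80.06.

Pure H2S = 413.4 × 0.5556 = 229.69 g.
n(H2S) = 229.69 / 34.076 = 6.7404 mol.
Step 1 (H2S:SO2 = 2:2): theoretical n(SO2) = 6.7404 mol; at 92.45% yield, n(SO2) = 6.2315 mol.
Step 2 (SO2:SO3 = 2:2): theoretical n(SO3) = 6.2315 mol, so theoretical mass = 6.2315 × 80.06 = 498.89 g.
At 70.96% yield, actual mass of SO3 = 498.89 × 0.7096 = 354.01 g.

354.0 g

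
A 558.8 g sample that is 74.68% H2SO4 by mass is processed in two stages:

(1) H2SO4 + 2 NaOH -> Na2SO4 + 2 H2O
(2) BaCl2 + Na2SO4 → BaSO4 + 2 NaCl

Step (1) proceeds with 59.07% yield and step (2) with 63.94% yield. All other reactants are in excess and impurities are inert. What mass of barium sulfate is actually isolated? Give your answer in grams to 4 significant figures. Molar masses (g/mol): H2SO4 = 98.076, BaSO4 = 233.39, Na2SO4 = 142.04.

375.1 g

Pure H2SO4 = 558.8 × 0.7468 = 417.31 g.
n(H2SO4) = 417.31 / 98.076 = 4.2550 mol.
Step 1 (H2SO4:Na2SO4 = 1:1): theoretical n(Na2SO4) = 4.2550 mol; at 59.07% yield, n(Na2SO4) = 2.5134 mol.
Step 2 (Na2SO4:BaSO4 = 1:1): theoretical n(BaSO4) = 2.5134 mol, so theoretical mass = 2.5134 × 233.39 = 586.61 g.
At 63.94% yield, actual mass of BaSO4 = 586.61 × 0.6394 = 375.08 g.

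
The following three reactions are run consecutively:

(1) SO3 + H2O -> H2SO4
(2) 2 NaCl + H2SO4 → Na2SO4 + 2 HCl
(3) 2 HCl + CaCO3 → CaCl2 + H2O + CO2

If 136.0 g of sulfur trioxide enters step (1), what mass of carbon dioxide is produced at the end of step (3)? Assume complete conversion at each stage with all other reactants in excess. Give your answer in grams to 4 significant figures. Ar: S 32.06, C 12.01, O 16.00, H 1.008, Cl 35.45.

74.76 g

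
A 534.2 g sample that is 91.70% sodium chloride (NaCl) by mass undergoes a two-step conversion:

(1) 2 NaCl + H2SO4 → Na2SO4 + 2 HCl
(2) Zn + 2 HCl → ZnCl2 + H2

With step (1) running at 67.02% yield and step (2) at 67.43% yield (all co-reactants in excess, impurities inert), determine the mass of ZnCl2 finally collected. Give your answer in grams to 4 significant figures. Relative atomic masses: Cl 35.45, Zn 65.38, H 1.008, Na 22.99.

Pure NaCl = 534.2 × 0.9170 = 489.86 g.
M(NaCl) = 22.99 + 35.45 = 58.44 g/mol.
M(ZnCl2) = 65.38 + 2(35.45) = 136.28 g/mol.
n(NaCl) = 489.86 / 58.44 = 8.3823 mol.
Step 1 (NaCl:HCl = 2:2): theoretical n(HCl) = 8.3823 mol; at 67.02% yield, n(HCl) = 5.6178 mol.
Step 2 (HCl:ZnCl2 = 2:1): theoretical n(ZnCl2) = 2.8089 mol, so theoretical mass = 2.8089 × 136.28 = 382.80 g.
At 67.43% yield, actual mass of ZnCl2 = 382.80 × 0.6743 = 258.12 g.

258.1 g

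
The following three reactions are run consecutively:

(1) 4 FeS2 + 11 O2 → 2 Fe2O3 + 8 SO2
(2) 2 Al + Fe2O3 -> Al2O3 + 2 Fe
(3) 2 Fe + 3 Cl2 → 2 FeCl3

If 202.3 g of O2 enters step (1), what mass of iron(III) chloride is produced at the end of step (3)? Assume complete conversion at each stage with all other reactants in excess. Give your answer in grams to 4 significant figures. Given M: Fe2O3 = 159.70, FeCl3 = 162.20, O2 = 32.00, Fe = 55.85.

n(O2) = 202.3 / 32.00 = 6.3219 mol.
Reaction (1): O2→Fe2O3 ratio 11:2 ⇒ n(Fe2O3) = 1.1494 mol.
Reaction (2): Fe2O3→Fe ratio 1:2 ⇒ n(Fe) = 2.2989 mol.
Reaction (3): Fe→FeCl3 ratio 2:2 ⇒ n(FeCl3) = 2.2989 mol.
Mass of FeCl3 = 2.2989 × 162.20 = 372.88 g.

372.9 g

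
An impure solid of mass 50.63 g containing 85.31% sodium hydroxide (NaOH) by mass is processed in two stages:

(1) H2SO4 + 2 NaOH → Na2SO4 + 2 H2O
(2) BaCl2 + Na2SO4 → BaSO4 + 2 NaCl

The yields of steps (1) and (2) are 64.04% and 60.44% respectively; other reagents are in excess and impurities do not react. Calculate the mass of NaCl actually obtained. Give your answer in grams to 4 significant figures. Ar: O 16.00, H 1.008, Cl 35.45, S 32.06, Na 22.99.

24.43 g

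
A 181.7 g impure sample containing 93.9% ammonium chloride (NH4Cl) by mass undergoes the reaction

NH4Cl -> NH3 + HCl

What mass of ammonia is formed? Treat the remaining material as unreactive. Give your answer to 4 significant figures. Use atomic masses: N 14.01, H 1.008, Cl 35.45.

Mass of pure NH4Cl = 181.7 g × 0.939 = 170.62 g.
M(NH4Cl) = 14.01 + 4(1.008) + 35.45 = 53.492 g/mol.
M(NH3) = 14.01 + 3(1.008) = 17.034 g/mol.
n(NH4Cl) = 170.62 g / 53.492 g/mol = 3.1896 mol.
From the equation the NH4Cl:NH3 mole ratio is 1:1, so n(NH3) = 3.1896 × 1/1 = 3.1896 mol.
Mass of NH3 = 3.1896 mol × 17.034 g/mol = 54.331 g.

54.33 g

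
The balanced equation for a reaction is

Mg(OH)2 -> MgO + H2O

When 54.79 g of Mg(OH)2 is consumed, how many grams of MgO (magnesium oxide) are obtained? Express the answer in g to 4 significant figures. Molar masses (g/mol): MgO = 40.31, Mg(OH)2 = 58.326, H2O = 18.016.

n(Mg(OH)2) = 54.790 g / 58.326 g/mol = 0.93938 mol.
From the equation the Mg(OH)2:MgO mole ratio is 1:1, so n(MgO) = 0.93938 × 1/1 = 0.93938 mol.
Mass of MgO = 0.93938 mol × 40.31 g/mol = 37.866 g.

37.87 g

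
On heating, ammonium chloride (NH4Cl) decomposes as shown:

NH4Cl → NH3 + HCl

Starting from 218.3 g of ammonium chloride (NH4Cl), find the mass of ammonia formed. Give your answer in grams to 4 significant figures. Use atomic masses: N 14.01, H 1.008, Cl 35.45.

69.52 g

M(NH4Cl) = 14.01 + 4(1.008) + 35.45 = 53.492 g/mol.
M(NH3) = 14.01 + 3(1.008) = 17.034 g/mol.
n(NH4Cl) = 218.30 g / 53.492 g/mol = 4.0810 mol.
From the equation the NH4Cl:NH3 mole ratio is 1:1, so n(NH3) = 4.0810 × 1/1 = 4.0810 mol.
Mass of NH3 = 4.0810 mol × 17.034 g/mol = 69.515 g.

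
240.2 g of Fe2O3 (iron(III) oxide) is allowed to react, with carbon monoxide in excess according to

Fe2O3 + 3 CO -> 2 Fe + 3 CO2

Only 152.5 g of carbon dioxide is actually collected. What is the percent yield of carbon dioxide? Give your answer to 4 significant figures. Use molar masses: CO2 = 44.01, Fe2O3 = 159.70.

76.79 %

n(Fe2O3) = 240.20 g / 159.70 g/mol = 1.5041 mol.
From the equation the Fe2O3:CO2 mole ratio is 1:3, so n(CO2) = 1.5041 × 3/1 = 4.5122 mol.
Mass of CO2 = 4.5122 mol × 44.01 g/mol = 198.58 g.
This is the theoretical yield. Percent yield = 152.5 g / 198.58 g × 100% = 76.794%.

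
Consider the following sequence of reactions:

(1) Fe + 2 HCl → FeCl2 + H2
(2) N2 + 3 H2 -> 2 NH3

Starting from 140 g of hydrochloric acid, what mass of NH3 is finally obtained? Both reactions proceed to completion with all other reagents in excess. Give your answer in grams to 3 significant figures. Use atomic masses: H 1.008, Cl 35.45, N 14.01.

M(HCl) = 1.008 + 35.45 = 36.458 g/mol.
M(NH3) = 14.01 + 3(1.008) = 17.034 g/mol.
n(HCl) = 140.0 / 36.458 = 3.840 mol.
Step 1 gives a 2:1 ratio of HCl to H2, so n(H2) = 1.920 mol.
In step 2 the H2:NH3 ratio is 3:2, so n(NH3) = 1.280 mol.
Mass of NH3 = 1.280 × 17.034 = 21.80 g.

21.8 g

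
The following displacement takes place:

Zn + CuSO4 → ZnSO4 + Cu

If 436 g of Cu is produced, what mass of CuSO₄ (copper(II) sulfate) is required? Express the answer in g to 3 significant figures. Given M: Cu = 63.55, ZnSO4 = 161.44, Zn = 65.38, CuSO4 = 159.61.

1100 g

n(Cu) = 436.0 g / 63.55 g/mol = 6.861 mol.
From the equation the Cu:CuSO4 mole ratio is 1:1, so n(CuSO4) = 6.861 × 1/1 = 6.861 mol.
Mass of CuSO4 = 6.861 mol × 159.61 g/mol = 1095 g.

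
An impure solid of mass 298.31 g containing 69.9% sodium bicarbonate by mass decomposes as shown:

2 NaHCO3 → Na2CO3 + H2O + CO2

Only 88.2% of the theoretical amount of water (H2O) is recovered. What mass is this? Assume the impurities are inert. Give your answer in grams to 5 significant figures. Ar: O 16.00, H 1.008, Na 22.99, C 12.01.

Pure NaHCO3 available = 298.31 g × 0.699 = 208.519 g.
M(NaHCO3) = 22.99 + 1.008 + 12.01 + 3(16.00) = 84.008 g/mol.
M(H2O) = 2(1.008) + 16.00 = 18.016 g/mol.
n(NaHCO3) = 208.519 g / 84.008 g/mol = 2.48213 mol.
From the equation the NaHCO3:H2O mole ratio is 2:1, so n(H2O) = 2.48213 × 1/2 = 1.24106 mol.
Mass of H2O = 1.24106 mol × 18.016 g/mol = 22.3590 g.
Actual mass collected = 22.3590 g × 0.882 = 19.7207 g.

19.721 g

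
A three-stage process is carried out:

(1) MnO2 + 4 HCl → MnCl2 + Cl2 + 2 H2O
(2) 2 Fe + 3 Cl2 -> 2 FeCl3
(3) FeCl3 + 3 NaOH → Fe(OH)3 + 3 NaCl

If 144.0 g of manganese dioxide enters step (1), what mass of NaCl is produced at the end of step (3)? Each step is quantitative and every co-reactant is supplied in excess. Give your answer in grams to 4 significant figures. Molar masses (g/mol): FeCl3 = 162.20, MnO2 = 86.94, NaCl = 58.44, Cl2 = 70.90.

193.6 g

n(MnO2) = 144.0 / 86.94 = 1.6563 mol.
Reaction (1): MnO2→Cl2 ratio 1:1 ⇒ n(Cl2) = 1.6563 mol.
Reaction (2): Cl2→FeCl3 ratio 3:2 ⇒ n(FeCl3) = 1.1042 mol.
Reaction (3): FeCl3→NaCl ratio 1:3 ⇒ n(NaCl) = 3.3126 mol.
Mass of NaCl = 3.3126 × 58.44 = 193.59 g.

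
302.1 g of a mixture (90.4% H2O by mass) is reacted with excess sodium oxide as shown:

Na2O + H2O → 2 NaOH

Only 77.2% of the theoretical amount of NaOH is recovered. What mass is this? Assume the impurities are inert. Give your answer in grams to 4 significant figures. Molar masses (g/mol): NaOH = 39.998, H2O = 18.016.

Pure H2O available = 302.1 g × 0.904 = 273.10 g.
n(H2O) = 273.10 g / 18.016 g/mol = 15.159 mol.
From the equation the H2O:NaOH mole ratio is 1:2, so n(NaOH) = 15.159 × 2/1 = 30.317 mol.
Mass of NaOH = 30.317 mol × 39.998 g/mol = 1212.6 g.
Actual mass collected = 1212.6 g × 0.772 = 936.15 g.

936.2 g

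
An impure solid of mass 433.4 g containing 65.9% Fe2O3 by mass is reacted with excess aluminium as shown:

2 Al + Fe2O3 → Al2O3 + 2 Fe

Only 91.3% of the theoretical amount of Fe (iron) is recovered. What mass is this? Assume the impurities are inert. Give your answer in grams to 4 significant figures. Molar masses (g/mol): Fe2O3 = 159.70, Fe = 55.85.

Pure Fe2O3 available = 433.4 g × 0.659 = 285.61 g.
n(Fe2O3) = 285.61 g / 159.70 g/mol = 1.7884 mol.
From the equation the Fe2O3:Fe mole ratio is 1:2, so n(Fe) = 1.7884 × 2/1 = 3.5768 mol.
Mass of Fe = 3.5768 mol × 55.85 g/mol = 199.77 g.
Actual mass collected = 199.77 g × 0.913 = 182.39 g.

182.4 g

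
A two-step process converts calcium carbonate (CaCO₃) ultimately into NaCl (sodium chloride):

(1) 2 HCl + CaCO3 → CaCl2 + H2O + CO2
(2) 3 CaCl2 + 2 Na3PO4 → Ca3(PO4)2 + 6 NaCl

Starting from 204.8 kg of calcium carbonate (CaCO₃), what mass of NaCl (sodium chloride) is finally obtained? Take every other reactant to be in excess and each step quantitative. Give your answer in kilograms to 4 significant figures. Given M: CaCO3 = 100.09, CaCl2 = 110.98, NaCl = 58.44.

239.2 kg

204.8 kg = 204800 g.
n(CaCO3) = 204800 / 100.09 = 2046.2 mol.
Step 1 gives a 1:1 ratio of CaCO3 to CaCl2, so n(CaCl2) = 2046.2 mol.
In step 2 the CaCl2:NaCl ratio is 3:6, so n(NaCl) = 4092.3 mol.
Mass of NaCl = 4092.3 × 58.44 = 239160 g = 239.2 kg.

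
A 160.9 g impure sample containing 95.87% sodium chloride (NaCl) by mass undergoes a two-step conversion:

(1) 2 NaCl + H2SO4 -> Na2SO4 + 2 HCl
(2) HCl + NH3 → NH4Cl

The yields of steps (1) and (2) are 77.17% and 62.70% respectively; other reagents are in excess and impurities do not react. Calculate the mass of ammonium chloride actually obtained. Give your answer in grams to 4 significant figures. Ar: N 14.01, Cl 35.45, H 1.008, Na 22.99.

Pure NaCl = 160.9 × 0.9587 = 154.25 g.
M(NaCl) = 22.99 + 35.45 = 58.44 g/mol.
M(NH4Cl) = 14.01 + 4(1.008) + 35.45 = 53.492 g/mol.
n(NaCl) = 154.25 / 58.44 = 2.6395 mol.
Step 1 (NaCl:HCl = 2:2): theoretical n(HCl) = 2.6395 mol; at 77.17% yield, n(HCl) = 2.0369 mol.
Step 2 (HCl:NH4Cl = 1:1): theoretical n(NH4Cl) = 2.0369 mol, so theoretical mass = 2.0369 × 53.492 = 108.96 g.
At 62.70% yield, actual mass of NH4Cl = 108.96 × 0.6270 = 68.318 g.

68.32 g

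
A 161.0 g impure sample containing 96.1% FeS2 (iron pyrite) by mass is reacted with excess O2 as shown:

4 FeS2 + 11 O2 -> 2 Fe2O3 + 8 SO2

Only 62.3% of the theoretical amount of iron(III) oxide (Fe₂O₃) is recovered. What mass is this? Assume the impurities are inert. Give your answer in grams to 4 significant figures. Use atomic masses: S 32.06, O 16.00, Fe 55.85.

Pure FeS2 available = 161.0 g × 0.961 = 154.72 g.
M(FeS2) = 55.85 + 2(32.06) = 119.97 g/mol.
M(Fe2O3) = 2(55.85) + 3(16.00) = 159.70 g/mol.
n(FeS2) = 154.72 g / 119.97 g/mol = 1.2897 mol.
From the equation the FeS2:Fe2O3 mole ratio is 4:2, so n(Fe2O3) = 1.2897 × 2/4 = 0.64483 mol.
Mass of Fe2O3 = 0.64483 mol × 159.70 g/mol = 102.98 g.
Actual mass collected = 102.98 g × 0.623 = 64.156 g.

64.16 g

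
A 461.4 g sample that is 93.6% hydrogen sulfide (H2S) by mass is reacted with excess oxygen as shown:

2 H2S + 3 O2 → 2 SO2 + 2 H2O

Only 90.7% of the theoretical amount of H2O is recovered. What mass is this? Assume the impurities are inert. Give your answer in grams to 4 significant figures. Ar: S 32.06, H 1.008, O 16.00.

207.1 g

Pure H2S available = 461.4 g × 0.936 = 431.87 g.
M(H2S) = 2(1.008) + 32.06 = 34.076 g/mol.
M(H2O) = 2(1.008) + 16.00 = 18.016 g/mol.
n(H2S) = 431.87 g / 34.076 g/mol = 12.674 mol.
From the equation the H2S:H2O mole ratio is 2:2, so n(H2O) = 12.674 × 2/2 = 12.674 mol.
Mass of H2O = 12.674 mol × 18.016 g/mol = 228.33 g.
Actual mass collected = 228.33 g × 0.907 = 207.10 g.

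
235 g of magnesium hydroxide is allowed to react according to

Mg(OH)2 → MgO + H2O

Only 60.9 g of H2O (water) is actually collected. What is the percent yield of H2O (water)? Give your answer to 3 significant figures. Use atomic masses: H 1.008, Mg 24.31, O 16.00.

M(Mg(OH)2) = 24.31 + 2(16.00) + 2(1.008) = 58.326 g/mol.
M(H2O) = 2(1.008) + 16.00 = 18.016 g/mol.
n(Mg(OH)2) = 235.0 g / 58.326 g/mol = 4.029 mol.
From the equation the Mg(OH)2:H2O mole ratio is 1:1, so n(H2O) = 4.029 × 1/1 = 4.029 mol.
Mass of H2O = 4.029 mol × 18.016 g/mol = 72.59 g.
This is the theoretical yield. Percent yield = 60.9 g / 72.59 g × 100% = 83.90%.

83.9 %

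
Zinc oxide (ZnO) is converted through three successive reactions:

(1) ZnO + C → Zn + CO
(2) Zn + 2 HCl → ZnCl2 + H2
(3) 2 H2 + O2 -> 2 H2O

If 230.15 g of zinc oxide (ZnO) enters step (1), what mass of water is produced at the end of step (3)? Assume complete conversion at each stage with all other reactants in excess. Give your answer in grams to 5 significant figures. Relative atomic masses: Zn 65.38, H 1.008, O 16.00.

M(ZnO) = 65.38 + 16.00 = 81.38 g/mol.
M(H2O) = 2(1.008) + 16.00 = 18.016 g/mol.
n(ZnO) = 230.15 / 81.38 = 2.82809 mol.
Reaction (1): ZnO→Zn ratio 1:1 ⇒ n(Zn) = 2.82809 mol.
Reaction (2): Zn→H2 ratio 1:1 ⇒ n(H2) = 2.82809 mol.
Reaction (3): H2→H2O ratio 2:2 ⇒ n(H2O) = 2.82809 mol.
Mass of H2O = 2.82809 × 18.016 = 50.9509 g.

50.951 g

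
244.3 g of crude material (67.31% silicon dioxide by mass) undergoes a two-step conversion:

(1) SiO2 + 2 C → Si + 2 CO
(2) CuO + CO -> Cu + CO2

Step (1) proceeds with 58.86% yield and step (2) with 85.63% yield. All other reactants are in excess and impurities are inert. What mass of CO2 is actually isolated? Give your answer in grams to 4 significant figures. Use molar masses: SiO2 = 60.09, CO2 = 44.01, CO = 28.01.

121.4 g

Pure SiO2 = 244.3 × 0.6731 = 164.44 g.
n(SiO2) = 164.44 / 60.09 = 2.7365 mol.
Step 1 (SiO2:CO = 1:2): theoretical n(CO) = 5.4731 mol; at 58.86% yield, n(CO) = 3.2214 mol.
Step 2 (CO:CO2 = 1:1): theoretical n(CO2) = 3.2214 mol, so theoretical mass = 3.2214 × 44.01 = 141.78 g.
At 85.63% yield, actual mass of CO2 = 141.78 × 0.8563 = 121.40 g.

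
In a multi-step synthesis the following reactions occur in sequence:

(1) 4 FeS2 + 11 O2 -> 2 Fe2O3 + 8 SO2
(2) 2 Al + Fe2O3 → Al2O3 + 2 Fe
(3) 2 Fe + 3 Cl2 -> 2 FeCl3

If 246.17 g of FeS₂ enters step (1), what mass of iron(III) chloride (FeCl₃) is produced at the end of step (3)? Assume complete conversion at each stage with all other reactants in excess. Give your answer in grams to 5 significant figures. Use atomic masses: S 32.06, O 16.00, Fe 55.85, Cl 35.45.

332.82 g

M(FeS2) = 55.85 + 2(32.06) = 119.97 g/mol.
M(FeCl3) = 55.85 + 3(35.45) = 162.20 g/mol.
n(FeS2) = 246.17 / 119.97 = 2.05193 mol.
Reaction (1): FeS2→Fe2O3 ratio 4:2 ⇒ n(Fe2O3) = 1.02596 mol.
Reaction (2): Fe2O3→Fe ratio 1:2 ⇒ n(Fe) = 2.05193 mol.
Reaction (3): Fe→FeCl3 ratio 2:2 ⇒ n(FeCl3) = 2.05193 mol.
Mass of FeCl3 = 2.05193 × 162.20 = 332.823 g.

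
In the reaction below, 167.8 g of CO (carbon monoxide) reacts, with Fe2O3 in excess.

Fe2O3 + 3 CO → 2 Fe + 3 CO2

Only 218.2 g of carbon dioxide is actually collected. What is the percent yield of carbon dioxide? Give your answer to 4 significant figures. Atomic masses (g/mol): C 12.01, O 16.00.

82.76 %

M(CO) = 12.01 + 16.00 = 28.01 g/mol.
M(CO2) = 12.01 + 2(16.00) = 44.01 g/mol.
n(CO) = 167.80 g / 28.01 g/mol = 5.9907 mol.
From the equation the CO:CO2 mole ratio is 3:3, so n(CO2) = 5.9907 × 3/3 = 5.9907 mol.
Mass of CO2 = 5.9907 mol × 44.01 g/mol = 263.65 g.
This is the theoretical yield. Percent yield = 218.2 g / 263.65 g × 100% = 82.761%.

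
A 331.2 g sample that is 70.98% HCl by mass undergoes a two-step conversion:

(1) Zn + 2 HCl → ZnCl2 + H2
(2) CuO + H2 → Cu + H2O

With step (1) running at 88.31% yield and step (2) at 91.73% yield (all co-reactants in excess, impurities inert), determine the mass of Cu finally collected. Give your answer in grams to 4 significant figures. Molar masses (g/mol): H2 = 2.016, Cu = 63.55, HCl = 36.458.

Pure HCl = 331.2 × 0.7098 = 235.09 g.
n(HCl) = 235.09 / 36.458 = 6.4481 mol.
Step 1 (HCl:H2 = 2:1): theoretical n(H2) = 3.2241 mol; at 88.31% yield, n(H2) = 2.8472 mol.
Step 2 (H2:Cu = 1:1): theoretical n(Cu) = 2.8472 mol, so theoretical mass = 2.8472 × 63.55 = 180.94 g.
At 91.73% yield, actual mass of Cu = 180.94 × 0.9173 = 165.97 g.

166.0 g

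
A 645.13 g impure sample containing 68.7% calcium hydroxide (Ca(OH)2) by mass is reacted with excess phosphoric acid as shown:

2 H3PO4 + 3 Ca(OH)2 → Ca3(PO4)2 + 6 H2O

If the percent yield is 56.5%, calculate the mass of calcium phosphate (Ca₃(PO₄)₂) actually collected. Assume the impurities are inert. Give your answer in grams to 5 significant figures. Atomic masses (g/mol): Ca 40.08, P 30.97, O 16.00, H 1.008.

349.42 g

Pure Ca(OH)2 available = 645.13 g × 0.687 = 443.204 g.
M(Ca(OH)2) = 40.08 + 2(16.00) + 2(1.008) = 74.096 g/mol.
M(Ca3(PO4)2) = 3(40.08) + 2(30.97) + 8(16.00) = 310.18 g/mol.
n(Ca(OH)2) = 443.204 g / 74.096 g/mol = 5.98149 mol.
From the equation the Ca(OH)2:Ca3(PO4)2 mole ratio is 3:1, so n(Ca3(PO4)2) = 5.98149 × 1/3 = 1.99383 mol.
Mass of Ca3(PO4)2 = 1.99383 mol × 310.18 g/mol = 618.446 g.
Actual mass collected = 618.446 g × 0.565 = 349.422 g.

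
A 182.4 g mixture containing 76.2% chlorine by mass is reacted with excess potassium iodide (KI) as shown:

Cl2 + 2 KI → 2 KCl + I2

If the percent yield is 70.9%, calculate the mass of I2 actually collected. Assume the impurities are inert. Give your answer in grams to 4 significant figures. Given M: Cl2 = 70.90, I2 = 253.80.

352.8 g

Pure Cl2 available = 182.4 g × 0.762 = 138.99 g.
n(Cl2) = 138.99 g / 70.90 g/mol = 1.9603 mol.
From the equation the Cl2:I2 mole ratio is 1:1, so n(I2) = 1.9603 × 1/1 = 1.9603 mol.
Mass of I2 = 1.9603 mol × 253.80 g/mol = 497.54 g.
Actual mass collected = 497.54 g × 0.709 = 352.75 g.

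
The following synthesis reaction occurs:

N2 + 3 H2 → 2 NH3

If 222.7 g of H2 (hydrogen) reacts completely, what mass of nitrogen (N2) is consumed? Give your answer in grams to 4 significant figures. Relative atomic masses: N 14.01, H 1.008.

1032 g

M(H2) = 2(1.008) = 2.016 g/mol.
M(N2) = 2(14.01) = 28.02 g/mol.
n(H2) = 222.70 g / 2.016 g/mol = 110.47 mol.
From the equation the H2:N2 mole ratio is 3:1, so n(N2) = 110.47 × 1/3 = 36.822 mol.
Mass of N2 = 36.822 mol × 28.02 g/mol = 1031.8 g.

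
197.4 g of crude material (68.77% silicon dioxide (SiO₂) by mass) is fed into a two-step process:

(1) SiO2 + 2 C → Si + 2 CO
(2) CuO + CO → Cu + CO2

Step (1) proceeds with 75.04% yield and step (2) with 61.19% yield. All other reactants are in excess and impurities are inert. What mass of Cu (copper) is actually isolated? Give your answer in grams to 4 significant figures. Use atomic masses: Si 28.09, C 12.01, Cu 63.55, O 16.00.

Pure SiO2 = 197.4 × 0.6877 = 135.75 g.
M(SiO2) = 28.09 + 2(16.00) = 60.09 g/mol.
M(Cu) = 63.55 g/mol.
n(SiO2) = 135.75 / 60.09 = 2.2591 mol.
Step 1 (SiO2:CO = 1:2): theoretical n(CO) = 4.5183 mol; at 75.04% yield, n(CO) = 3.3905 mol.
Step 2 (CO:Cu = 1:1): theoretical n(Cu) = 3.3905 mol, so theoretical mass = 3.3905 × 63.55 = 215.47 g.
At 61.19% yield, actual mass of Cu = 215.47 × 0.6119 = 131.84 g.

131.8 g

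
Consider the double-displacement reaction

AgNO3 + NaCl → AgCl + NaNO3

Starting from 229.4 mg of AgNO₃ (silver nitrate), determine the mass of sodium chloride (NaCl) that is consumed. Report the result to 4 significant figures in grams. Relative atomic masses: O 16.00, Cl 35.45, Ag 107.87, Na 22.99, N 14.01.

M(AgNO3) = 107.87 + 14.01 + 3(16.00) = 169.88 g/mol.
M(NaCl) = 22.99 + 35.45 = 58.44 g/mol.
Convert: 229.4 mg = 0.22940 g.
n(AgNO3) = 0.22940 g / 169.88 g/mol = 0.0013504 mol.
From the equation the AgNO3:NaCl mole ratio is 1:1, so n(NaCl) = 0.0013504 × 1/1 = 0.0013504 mol.
Mass of NaCl = 0.0013504 mol × 58.44 g/mol = 0.078915 g.

0.07892 g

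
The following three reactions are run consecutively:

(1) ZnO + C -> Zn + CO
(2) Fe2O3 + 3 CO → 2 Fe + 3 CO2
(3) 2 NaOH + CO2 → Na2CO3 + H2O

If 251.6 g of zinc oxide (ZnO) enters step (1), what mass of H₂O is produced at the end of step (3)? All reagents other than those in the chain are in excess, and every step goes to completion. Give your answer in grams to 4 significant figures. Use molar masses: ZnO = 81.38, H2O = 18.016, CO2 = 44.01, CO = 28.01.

55.70 g

n(ZnO) = 251.6 / 81.38 = 3.0917 mol.
Reaction (1): ZnO→CO ratio 1:1 ⇒ n(CO) = 3.0917 mol.
Reaction (2): CO→CO2 ratio 3:3 ⇒ n(CO2) = 3.0917 mol.
Reaction (3): CO2→H2O ratio 1:1 ⇒ n(H2O) = 3.0917 mol.
Mass of H2O = 3.0917 × 18.016 = 55.700 g.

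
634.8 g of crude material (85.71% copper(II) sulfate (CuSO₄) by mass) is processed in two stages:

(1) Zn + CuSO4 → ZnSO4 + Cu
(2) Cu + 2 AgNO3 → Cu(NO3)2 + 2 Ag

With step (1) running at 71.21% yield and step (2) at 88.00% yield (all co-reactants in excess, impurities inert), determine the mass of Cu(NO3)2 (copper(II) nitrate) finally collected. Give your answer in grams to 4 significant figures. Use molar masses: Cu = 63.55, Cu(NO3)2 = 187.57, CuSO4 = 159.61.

400.7 g

Pure CuSO4 = 634.8 × 0.8571 = 544.09 g.
n(CuSO4) = 544.09 / 159.61 = 3.4089 mol.
Step 1 (CuSO4:Cu = 1:1): theoretical n(Cu) = 3.4089 mol; at 71.21% yield, n(Cu) = 2.4274 mol.
Step 2 (Cu:Cu(NO3)2 = 1:1): theoretical n(Cu(NO3)2) = 2.4274 mol, so theoretical mass = 2.4274 × 187.57 = 455.32 g.
At 88.00% yield, actual mass of Cu(NO3)2 = 455.32 × 0.8800 = 400.68 g.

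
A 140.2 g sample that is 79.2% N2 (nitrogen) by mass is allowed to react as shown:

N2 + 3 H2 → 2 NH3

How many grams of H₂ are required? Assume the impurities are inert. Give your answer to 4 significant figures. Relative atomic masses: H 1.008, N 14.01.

Mass of pure N2 = 140.2 g × 0.792 = 111.04 g.
M(N2) = 2(14.01) = 28.02 g/mol.
M(H2) = 2(1.008) = 2.016 g/mol.
n(N2) = 111.04 g / 28.02 g/mol = 3.9628 mol.
From the equation the N2:H2 mole ratio is 1:3, so n(H2) = 3.9628 × 3/1 = 11.888 mol.
Mass of H2 = 11.888 mol × 2.016 g/mol = 23.967 g.

23.97 g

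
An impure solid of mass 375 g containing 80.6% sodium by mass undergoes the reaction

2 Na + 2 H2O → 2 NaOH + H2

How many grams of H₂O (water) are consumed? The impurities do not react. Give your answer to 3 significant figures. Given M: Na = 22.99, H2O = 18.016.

Mass of pure Na = 375 g × 0.806 = 302.2 g.
n(Na) = 302.2 g / 22.99 g/mol = 13.15 mol.
From the equation the Na:H2O mole ratio is 2:2, so n(H2O) = 13.15 × 2/2 = 13.15 mol.
Mass of H2O = 13.15 mol × 18.016 g/mol = 236.9 g.

237 g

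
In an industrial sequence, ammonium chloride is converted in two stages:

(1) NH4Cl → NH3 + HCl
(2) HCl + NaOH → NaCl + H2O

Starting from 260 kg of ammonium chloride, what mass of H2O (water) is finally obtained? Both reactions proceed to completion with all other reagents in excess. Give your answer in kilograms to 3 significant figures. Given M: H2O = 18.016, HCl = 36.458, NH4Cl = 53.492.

260 kg = 260000 g.
n(NH4Cl) = 260000 / 53.492 = 4861 mol.
Step 1 gives a 1:1 ratio of NH4Cl to HCl, so n(HCl) = 4861 mol.
In step 2 the HCl:H2O ratio is 1:1, so n(H2O) = 4861 mol.
Mass of H2O = 4861 × 18.016 = 87570 g = 87.6 kg.

87.6 kg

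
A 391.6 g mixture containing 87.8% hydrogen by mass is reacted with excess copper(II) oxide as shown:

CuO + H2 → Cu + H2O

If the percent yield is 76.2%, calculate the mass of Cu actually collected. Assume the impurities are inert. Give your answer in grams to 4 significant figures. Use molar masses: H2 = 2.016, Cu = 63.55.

8259 g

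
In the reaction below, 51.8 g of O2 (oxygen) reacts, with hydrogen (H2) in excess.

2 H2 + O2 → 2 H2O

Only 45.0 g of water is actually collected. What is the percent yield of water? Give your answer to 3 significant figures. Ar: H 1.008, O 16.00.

M(O2) = 2(16.00) = 32.00 g/mol.
M(H2O) = 2(1.008) + 16.00 = 18.016 g/mol.
n(O2) = 51.80 g / 32.00 g/mol = 1.619 mol.
From the equation the O2:H2O mole ratio is 1:2, so n(H2O) = 1.619 × 2/1 = 3.237 mol.
Mass of H2O = 3.237 mol × 18.016 g/mol = 58.33 g.
This is the theoretical yield. Percent yield = 45.0 g / 58.33 g × 100% = 77.15%.

77.2 %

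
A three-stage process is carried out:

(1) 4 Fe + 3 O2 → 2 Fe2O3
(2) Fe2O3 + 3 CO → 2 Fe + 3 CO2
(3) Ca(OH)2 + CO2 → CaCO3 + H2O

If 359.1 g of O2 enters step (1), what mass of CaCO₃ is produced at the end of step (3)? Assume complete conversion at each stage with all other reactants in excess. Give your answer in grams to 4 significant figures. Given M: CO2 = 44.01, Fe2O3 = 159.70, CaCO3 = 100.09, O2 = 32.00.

2246 g

n(O2) = 359.1 / 32.00 = 11.222 mol.
Reaction (1): O2→Fe2O3 ratio 3:2 ⇒ n(Fe2O3) = 7.4813 mol.
Reaction (2): Fe2O3→CO2 ratio 1:3 ⇒ n(CO2) = 22.444 mol.
Reaction (3): CO2→CaCO3 ratio 1:1 ⇒ n(CaCO3) = 22.444 mol.
Mass of CaCO3 = 22.444 × 100.09 = 2246.4 g.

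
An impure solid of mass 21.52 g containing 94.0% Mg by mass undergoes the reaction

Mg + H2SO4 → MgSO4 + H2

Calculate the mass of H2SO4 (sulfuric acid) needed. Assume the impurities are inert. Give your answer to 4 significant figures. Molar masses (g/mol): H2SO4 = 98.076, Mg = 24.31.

Mass of pure Mg = 21.52 g × 0.940 = 20.229 g.
n(Mg) = 20.229 g / 24.31 g/mol = 0.83212 mol.
From the equation the Mg:H2SO4 mole ratio is 1:1, so n(H2SO4) = 0.83212 × 1/1 = 0.83212 mol.
Mass of H2SO4 = 0.83212 mol × 98.076 g/mol = 81.611 g.

81.61 g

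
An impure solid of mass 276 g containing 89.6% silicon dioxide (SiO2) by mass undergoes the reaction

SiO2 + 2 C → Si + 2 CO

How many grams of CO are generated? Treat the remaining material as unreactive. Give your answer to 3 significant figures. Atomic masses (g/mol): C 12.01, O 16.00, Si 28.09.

231 g

Mass of pure SiO2 = 276 g × 0.896 = 247.3 g.
M(SiO2) = 28.09 + 2(16.00) = 60.09 g/mol.
M(CO) = 12.01 + 16.00 = 28.01 g/mol.
n(SiO2) = 247.3 g / 60.09 g/mol = 4.115 mol.
From the equation the SiO2:CO mole ratio is 1:2, so n(CO) = 4.115 × 2/1 = 8.231 mol.
Mass of CO = 8.231 mol × 28.01 g/mol = 230.5 g.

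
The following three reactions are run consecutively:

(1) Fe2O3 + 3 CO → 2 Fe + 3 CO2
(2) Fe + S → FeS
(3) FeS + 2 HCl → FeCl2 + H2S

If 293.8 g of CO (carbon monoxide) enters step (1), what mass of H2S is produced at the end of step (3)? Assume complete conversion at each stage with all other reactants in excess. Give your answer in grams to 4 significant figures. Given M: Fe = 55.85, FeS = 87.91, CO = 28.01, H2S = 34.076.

238.3 g

n(CO) = 293.8 / 28.01 = 10.489 mol.
Reaction (1): CO→Fe ratio 3:2 ⇒ n(Fe) = 6.9927 mol.
Reaction (2): Fe→FeS ratio 1:1 ⇒ n(FeS) = 6.9927 mol.
Reaction (3): FeS→H2S ratio 1:1 ⇒ n(H2S) = 6.9927 mol.
Mass of H2S = 6.9927 × 34.076 = 238.28 g.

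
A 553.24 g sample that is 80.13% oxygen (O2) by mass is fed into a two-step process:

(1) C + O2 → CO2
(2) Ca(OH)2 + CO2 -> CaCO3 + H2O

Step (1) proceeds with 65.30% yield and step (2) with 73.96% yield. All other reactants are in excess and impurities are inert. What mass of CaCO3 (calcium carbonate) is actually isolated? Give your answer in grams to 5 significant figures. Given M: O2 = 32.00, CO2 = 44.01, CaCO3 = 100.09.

669.67 g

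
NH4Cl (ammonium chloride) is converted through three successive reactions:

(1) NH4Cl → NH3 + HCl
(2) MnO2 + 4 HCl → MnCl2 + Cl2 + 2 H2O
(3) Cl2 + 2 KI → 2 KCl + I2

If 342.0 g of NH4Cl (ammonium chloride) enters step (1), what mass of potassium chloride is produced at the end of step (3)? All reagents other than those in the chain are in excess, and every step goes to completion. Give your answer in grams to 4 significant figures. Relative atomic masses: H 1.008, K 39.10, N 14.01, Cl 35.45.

238.3 g

M(NH4Cl) = 14.01 + 4(1.008) + 35.45 = 53.492 g/mol.
M(KCl) = 39.10 + 35.45 = 74.55 g/mol.
n(NH4Cl) = 342.0 / 53.492 = 6.3935 mol.
Reaction (1): NH4Cl→HCl ratio 1:1 ⇒ n(HCl) = 6.3935 mol.
Reaction (2): HCl→Cl2 ratio 4:1 ⇒ n(Cl2) = 1.5984 mol.
Reaction (3): Cl2→KCl ratio 1:2 ⇒ n(KCl) = 3.1967 mol.
Mass of KCl = 3.1967 × 74.55 = 238.32 g.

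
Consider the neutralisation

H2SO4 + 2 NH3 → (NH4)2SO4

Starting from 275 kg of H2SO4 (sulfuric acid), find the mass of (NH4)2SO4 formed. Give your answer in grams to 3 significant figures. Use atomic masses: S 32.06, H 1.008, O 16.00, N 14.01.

M(H2SO4) = 2(1.008) + 32.06 + 4(16.00) = 98.076 g/mol.
M((NH4)2SO4) = 2(14.01) + 8(1.008) + 32.06 + 4(16.00) = 132.144 g/mol.
Convert: 275 kg = 275000 g.
n(H2SO4) = 275000 g / 98.076 g/mol = 2804 mol.
From the equation the H2SO4:(NH4)2SO4 mole ratio is 1:1, so n((NH4)2SO4) = 2804 × 1/1 = 2804 mol.
Mass of (NH4)2SO4 = 2804 mol × 132.144 g/mol = 370500 g.

371000 g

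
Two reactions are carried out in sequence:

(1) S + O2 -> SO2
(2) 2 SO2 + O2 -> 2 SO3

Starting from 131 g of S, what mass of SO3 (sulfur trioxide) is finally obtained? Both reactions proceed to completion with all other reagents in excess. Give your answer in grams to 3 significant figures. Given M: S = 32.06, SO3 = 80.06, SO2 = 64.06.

327 g

n(S) = 131.0 / 32.06 = 4.086 mol.
Step 1 gives a 1:1 ratio of S to SO2, so n(SO2) = 4.086 mol.
In step 2 the SO2:SO3 ratio is 2:2, so n(SO3) = 4.086 mol.
Mass of SO3 = 4.086 × 80.06 = 327.1 g.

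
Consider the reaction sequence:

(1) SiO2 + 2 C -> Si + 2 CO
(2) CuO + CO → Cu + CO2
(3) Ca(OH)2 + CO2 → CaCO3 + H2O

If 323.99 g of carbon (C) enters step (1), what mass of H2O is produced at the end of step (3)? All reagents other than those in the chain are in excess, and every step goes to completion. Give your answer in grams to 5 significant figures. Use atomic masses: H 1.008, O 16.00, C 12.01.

M(C) = 12.01 g/mol.
M(H2O) = 2(1.008) + 16.00 = 18.016 g/mol.
n(C) = 323.99 / 12.01 = 26.9767 mol.
Reaction (1): C→CO ratio 2:2 ⇒ n(CO) = 26.9767 mol.
Reaction (2): CO→CO2 ratio 1:1 ⇒ n(CO2) = 26.9767 mol.
Reaction (3): CO2→H2O ratio 1:1 ⇒ n(H2O) = 26.9767 mol.
Mass of H2O = 26.9767 × 18.016 = 486.012 g.

486.01 g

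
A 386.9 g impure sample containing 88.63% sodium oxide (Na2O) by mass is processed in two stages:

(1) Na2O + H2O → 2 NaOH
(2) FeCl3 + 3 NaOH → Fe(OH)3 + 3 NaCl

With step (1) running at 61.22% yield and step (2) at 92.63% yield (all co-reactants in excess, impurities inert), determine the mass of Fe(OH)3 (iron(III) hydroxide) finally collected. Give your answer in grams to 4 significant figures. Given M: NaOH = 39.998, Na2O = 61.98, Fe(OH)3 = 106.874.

Pure Na2O = 386.9 × 0.8863 = 342.91 g.
n(Na2O) = 342.91 / 61.98 = 5.5326 mol.
Step 1 (Na2O:NaOH = 1:2): theoretical n(NaOH) = 11.065 mol; at 61.22% yield, n(NaOH) = 6.7741 mol.
Step 2 (NaOH:Fe(OH)3 = 3:1): theoretical n(Fe(OH)3) = 2.2580 mol, so theoretical mass = 2.2580 × 106.874 = 241.32 g.
At 92.63% yield, actual mass of Fe(OH)3 = 241.32 × 0.9263 = 223.54 g.

223.5 g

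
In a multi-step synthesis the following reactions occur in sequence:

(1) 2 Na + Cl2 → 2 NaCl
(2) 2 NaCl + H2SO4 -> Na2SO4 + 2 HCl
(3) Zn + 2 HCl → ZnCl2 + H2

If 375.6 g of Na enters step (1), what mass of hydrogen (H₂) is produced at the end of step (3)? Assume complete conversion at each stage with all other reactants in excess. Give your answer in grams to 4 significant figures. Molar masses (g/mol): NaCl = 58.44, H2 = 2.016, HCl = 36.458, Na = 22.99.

16.47 g

n(Na) = 375.6 / 22.99 = 16.338 mol.
Reaction (1): Na→NaCl ratio 2:2 ⇒ n(NaCl) = 16.338 mol.
Reaction (2): NaCl→HCl ratio 2:2 ⇒ n(HCl) = 16.338 mol.
Reaction (3): HCl→H2 ratio 2:1 ⇒ n(H2) = 8.1688 mol.
Mass of H2 = 8.1688 × 2.016 = 16.468 g.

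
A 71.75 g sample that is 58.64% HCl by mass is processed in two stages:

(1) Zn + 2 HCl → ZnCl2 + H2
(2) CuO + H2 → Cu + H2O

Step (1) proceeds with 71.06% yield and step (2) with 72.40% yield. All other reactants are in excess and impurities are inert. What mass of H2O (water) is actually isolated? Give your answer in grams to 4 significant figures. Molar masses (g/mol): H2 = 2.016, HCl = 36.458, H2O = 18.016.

Pure HCl = 71.75 × 0.5864 = 42.074 g.
n(HCl) = 42.074 / 36.458 = 1.1540 mol.
Step 1 (HCl:H2 = 2:1): theoretical n(H2) = 0.57702 mol; at 71.06% yield, n(H2) = 0.41003 mol.
Step 2 (H2:H2O = 1:1): theoretical n(H2O) = 0.41003 mol, so theoretical mass = 0.41003 × 18.016 = 7.3871 g.
At 72.40% yield, actual mass of H2O = 7.3871 × 0.7240 = 5.3483 g.

5.348 g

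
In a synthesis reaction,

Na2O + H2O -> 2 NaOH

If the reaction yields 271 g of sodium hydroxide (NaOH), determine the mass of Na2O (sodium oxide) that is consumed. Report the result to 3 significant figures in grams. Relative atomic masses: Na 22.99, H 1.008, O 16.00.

M(NaOH) = 22.99 + 16.00 + 1.008 = 39.998 g/mol.
M(Na2O) = 2(22.99) + 16.00 = 61.98 g/mol.
n(NaOH) = 271.0 g / 39.998 g/mol = 6.775 mol.
From the equation the NaOH:Na2O mole ratio is 2:1, so n(Na2O) = 6.775 × 1/2 = 3.388 mol.
Mass of Na2O = 3.388 mol × 61.98 g/mol = 210.0 g.

210 g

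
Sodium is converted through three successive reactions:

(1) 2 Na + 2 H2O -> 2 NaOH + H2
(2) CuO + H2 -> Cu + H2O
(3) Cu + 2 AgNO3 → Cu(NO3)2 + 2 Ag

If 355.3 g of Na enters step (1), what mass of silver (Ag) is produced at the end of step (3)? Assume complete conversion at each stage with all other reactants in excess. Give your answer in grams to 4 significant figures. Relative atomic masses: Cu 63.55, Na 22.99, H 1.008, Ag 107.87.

1667 g

M(Na) = 22.99 g/mol.
M(Ag) = 107.87 g/mol.
n(Na) = 355.3 / 22.99 = 15.455 mol.
Reaction (1): Na→H2 ratio 2:1 ⇒ n(H2) = 7.7273 mol.
Reaction (2): H2→Cu ratio 1:1 ⇒ n(Cu) = 7.7273 mol.
Reaction (3): Cu→Ag ratio 1:2 ⇒ n(Ag) = 15.455 mol.
Mass of Ag = 15.455 × 107.87 = 1667.1 g.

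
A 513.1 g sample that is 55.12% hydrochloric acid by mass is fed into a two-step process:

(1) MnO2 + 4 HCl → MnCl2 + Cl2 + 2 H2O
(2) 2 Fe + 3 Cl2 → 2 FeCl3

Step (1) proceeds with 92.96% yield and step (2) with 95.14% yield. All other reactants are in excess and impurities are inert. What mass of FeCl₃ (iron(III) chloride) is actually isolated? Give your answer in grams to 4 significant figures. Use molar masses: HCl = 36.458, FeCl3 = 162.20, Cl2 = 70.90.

185.5 g

Pure HCl = 513.1 × 0.5512 = 282.82 g.
n(HCl) = 282.82 / 36.458 = 7.7574 mol.
Step 1 (HCl:Cl2 = 4:1): theoretical n(Cl2) = 1.9394 mol; at 92.96% yield, n(Cl2) = 1.8028 mol.
Step 2 (Cl2:FeCl3 = 3:2): theoretical n(FeCl3) = 1.2019 mol, so theoretical mass = 1.2019 × 162.20 = 194.95 g.
At 95.14% yield, actual mass of FeCl3 = 194.95 × 0.9514 = 185.47 g.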